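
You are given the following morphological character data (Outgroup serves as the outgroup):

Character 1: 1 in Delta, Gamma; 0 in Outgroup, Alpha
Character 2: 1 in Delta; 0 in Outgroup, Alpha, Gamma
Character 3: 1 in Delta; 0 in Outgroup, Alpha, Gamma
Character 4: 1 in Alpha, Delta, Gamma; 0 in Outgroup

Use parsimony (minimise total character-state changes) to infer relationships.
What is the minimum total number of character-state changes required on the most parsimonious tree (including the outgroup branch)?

4

The outgroup has state '0' for every character, so '1' is the derived state throughout.
Only Delta and Gamma show the derived state '1' for Character 1, supporting them as a clade.
Character 2 (derived state '1') is unique to Delta (autapomorphy; uninformative for grouping).
Character 3: derived state '1' in Delta only — an autapomorphy, so it tells us nothing about relationships among taxa.
Character 4 (derived state '1') is shared by all ingroup taxa — unites the whole ingroup.
Most parsimonious ingroup topology: (Alpha,(Delta,Gamma)).
Changes per character on this tree: Character 1: 1; Character 2: 1; Character 3: 1; Character 4: 1.
Total = 4.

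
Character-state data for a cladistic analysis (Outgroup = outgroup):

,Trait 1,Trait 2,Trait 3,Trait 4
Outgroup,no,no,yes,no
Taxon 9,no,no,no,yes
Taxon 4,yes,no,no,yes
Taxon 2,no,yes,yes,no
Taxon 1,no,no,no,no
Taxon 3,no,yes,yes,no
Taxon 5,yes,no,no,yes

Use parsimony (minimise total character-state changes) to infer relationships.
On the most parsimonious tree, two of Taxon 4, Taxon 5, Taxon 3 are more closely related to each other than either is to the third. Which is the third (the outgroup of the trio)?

Taxon 3

Character polarity is set by the outgroup: the derived state is whichever differs from the outgroup's state, so for Trait 3 the derived state is 'no', and for the remaining characters it is 'yes'.
Trait 1: derived state 'yes' in Taxon 4 and Taxon 5 only — synapomorphy for {Taxon 4, Taxon 5}.
Trait 2: derived state 'yes' in Taxon 2 and Taxon 3 only — synapomorphy for {Taxon 2, Taxon 3}.
Trait 3 (derived state 'no') is shared by Taxon 1, Taxon 4, Taxon 5, and Taxon 9 — a synapomorphy uniting that clade.
Only Taxon 4, Taxon 5, and Taxon 9 show the derived state 'yes' for Trait 4, supporting them as a clade.
Most parsimonious ingroup topology: (((Taxon 9,(Taxon 4,Taxon 5)),Taxon 1),(Taxon 2,Taxon 3)).
Taxon 4 and Taxon 5 share a more recent common ancestor with each other than either does with Taxon 3, so Taxon 3 is the least closely related of the three.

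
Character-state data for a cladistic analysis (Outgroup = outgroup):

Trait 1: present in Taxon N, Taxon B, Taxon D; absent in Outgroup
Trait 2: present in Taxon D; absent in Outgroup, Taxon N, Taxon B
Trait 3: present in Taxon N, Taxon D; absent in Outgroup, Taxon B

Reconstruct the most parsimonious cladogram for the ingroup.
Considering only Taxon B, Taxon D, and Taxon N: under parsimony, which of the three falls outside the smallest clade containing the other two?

The outgroup has state 'absent' for every character, so 'present' is the derived state throughout.
All ingroup taxa share the derived state 'present' for Trait 1; it defines the ingroup but does not resolve relationships within it.
Trait 2 (derived state 'present') is unique to Taxon D (autapomorphy; uninformative for grouping).
Only Taxon D and Taxon N show the derived state 'present' for Trait 3, supporting them as a clade.
Most parsimonious ingroup topology: ((Taxon N,Taxon D),Taxon B).
Taxon D and Taxon N share a more recent common ancestor with each other than either does with Taxon B, so Taxon B is the least closely related of the three.

Taxon B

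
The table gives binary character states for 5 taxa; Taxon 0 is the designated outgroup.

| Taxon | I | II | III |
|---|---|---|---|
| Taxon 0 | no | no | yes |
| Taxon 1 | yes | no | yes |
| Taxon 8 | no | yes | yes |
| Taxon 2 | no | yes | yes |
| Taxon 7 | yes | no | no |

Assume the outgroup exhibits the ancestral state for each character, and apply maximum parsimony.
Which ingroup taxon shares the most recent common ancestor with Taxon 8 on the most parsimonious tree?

Taxon 2

Character polarity is set by the outgroup: the derived state is whichever differs from the outgroup's state, so for III the derived state is 'no', and for the remaining characters it is 'yes'.
Only Taxon 1 and Taxon 7 show the derived state 'yes' for I, supporting them as a clade.
Only Taxon 2 and Taxon 8 show the derived state 'yes' for II, supporting them as a clade.
III: derived state 'no' in Taxon 7 only — an autapomorphy, so it tells us nothing about relationships among taxa.
Most parsimonious ingroup topology: ((Taxon 1,Taxon 7),(Taxon 8,Taxon 2)).
Taxon 8 and Taxon 2 form a cherry on this tree, so they are sister taxa.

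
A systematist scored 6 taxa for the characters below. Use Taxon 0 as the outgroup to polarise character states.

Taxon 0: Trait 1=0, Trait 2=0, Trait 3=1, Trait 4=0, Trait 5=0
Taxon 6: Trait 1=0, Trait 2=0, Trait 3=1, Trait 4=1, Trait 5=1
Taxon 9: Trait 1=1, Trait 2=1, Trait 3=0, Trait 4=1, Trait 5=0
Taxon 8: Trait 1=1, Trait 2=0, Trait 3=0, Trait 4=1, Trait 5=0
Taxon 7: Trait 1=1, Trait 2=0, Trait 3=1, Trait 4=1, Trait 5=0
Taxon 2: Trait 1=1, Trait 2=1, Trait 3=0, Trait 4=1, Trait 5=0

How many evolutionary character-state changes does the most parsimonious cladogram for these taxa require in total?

Character polarity is set by the outgroup: the derived state is whichever differs from the outgroup's state, so for Trait 3 the derived state is '0', and for the remaining characters it is '1'.
Trait 1 (derived state '1') is shared by Taxon 2, Taxon 7, Taxon 8, and Taxon 9 — a synapomorphy uniting that clade.
Only Taxon 2 and Taxon 9 show the derived state '1' for Trait 2, supporting them as a clade.
Only Taxon 2, Taxon 8, and Taxon 9 show the derived state '0' for Trait 3, supporting them as a clade.
Trait 4 (derived state '1') is shared by all ingroup taxa — unites the whole ingroup.
Trait 5 (derived state '1') is unique to Taxon 6 (autapomorphy; uninformative for grouping).
Most parsimonious ingroup topology: (Taxon 6,(((Taxon 9,Taxon 2),Taxon 8),Taxon 7)).
Changes per character on this tree: Trait 1: 1; Trait 2: 1; Trait 3: 1; Trait 4: 1; Trait 5: 1.
Total = 5.

5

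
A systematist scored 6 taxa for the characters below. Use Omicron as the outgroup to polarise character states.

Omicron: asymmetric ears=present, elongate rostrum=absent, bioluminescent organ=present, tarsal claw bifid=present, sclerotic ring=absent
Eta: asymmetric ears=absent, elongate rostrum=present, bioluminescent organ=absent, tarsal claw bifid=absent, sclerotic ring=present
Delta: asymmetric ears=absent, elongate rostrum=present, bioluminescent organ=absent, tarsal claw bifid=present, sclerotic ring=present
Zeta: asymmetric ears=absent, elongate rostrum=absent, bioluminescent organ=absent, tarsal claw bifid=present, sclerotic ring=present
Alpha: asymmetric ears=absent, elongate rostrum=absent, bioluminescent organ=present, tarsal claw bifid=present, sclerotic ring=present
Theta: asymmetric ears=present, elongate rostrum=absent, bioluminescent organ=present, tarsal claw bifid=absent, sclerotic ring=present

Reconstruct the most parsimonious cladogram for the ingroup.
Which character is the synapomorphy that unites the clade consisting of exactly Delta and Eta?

Character polarity is set by the outgroup: the derived state is whichever differs from the outgroup's state, so for asymmetric ears, bioluminescent organ, tarsal claw bifid the derived state is 'absent', and for the remaining characters it is 'present'.
asymmetric ears: derived state 'absent' in Alpha, Delta, Eta, and Zeta only — synapomorphy for {Alpha, Delta, Eta, Zeta}.
elongate rostrum (derived state 'present') is shared by Delta and Eta — a synapomorphy uniting that clade.
bioluminescent organ (derived state 'absent') is shared by Delta, Eta, and Zeta — a synapomorphy uniting that clade.
tarsal claw bifid (state 'absent') occurs in Eta and Theta but conflicts with the nesting implied by the other characters — most parsimoniously interpreted as homoplasy.
All ingroup taxa share the derived state 'present' for sclerotic ring; it defines the ingroup but does not resolve relationships within it.
Most parsimonious ingroup topology: ((((Eta,Delta),Zeta),Alpha),Theta).
The clade {Delta, Eta} is supported by elongate rostrum: its derived state 'present' occurs in exactly those taxa and in no other taxon (including the outgroup).

elongate rostrum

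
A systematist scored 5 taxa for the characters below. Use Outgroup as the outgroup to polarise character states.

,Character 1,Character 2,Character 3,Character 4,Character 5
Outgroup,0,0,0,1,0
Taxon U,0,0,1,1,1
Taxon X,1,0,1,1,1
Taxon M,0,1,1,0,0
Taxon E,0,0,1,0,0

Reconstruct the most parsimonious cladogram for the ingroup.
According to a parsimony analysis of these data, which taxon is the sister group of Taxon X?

Taxon U

Character polarity is set by the outgroup: the derived state is whichever differs from the outgroup's state, so for Character 4 the derived state is '0', and for the remaining characters it is '1'.
Character 1 (derived state '1') is unique to Taxon X (autapomorphy; uninformative for grouping).
Character 2: derived state '1' in Taxon M only — an autapomorphy, so it tells us nothing about relationships among taxa.
Character 3 (derived state '1') is shared by all ingroup taxa — unites the whole ingroup.
Only Taxon E and Taxon M show the derived state '0' for Character 4, supporting them as a clade.
Character 5 (derived state '1') is shared by Taxon U and Taxon X — a synapomorphy uniting that clade.
Most parsimonious ingroup topology: ((Taxon U,Taxon X),(Taxon M,Taxon E)).
Taxon X and Taxon U form a cherry on this tree, so they are sister taxa.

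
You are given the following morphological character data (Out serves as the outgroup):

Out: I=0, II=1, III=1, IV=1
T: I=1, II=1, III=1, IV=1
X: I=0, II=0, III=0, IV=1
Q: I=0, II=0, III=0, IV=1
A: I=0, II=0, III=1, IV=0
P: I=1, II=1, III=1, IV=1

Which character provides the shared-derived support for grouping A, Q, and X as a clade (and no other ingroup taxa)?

II

Character polarity is set by the outgroup: the derived state is whichever differs from the outgroup's state, so for II, III, IV the derived state is '0', and for the remaining characters it is '1'.
Only P and T show the derived state '1' for I, supporting them as a clade.
Only A, Q, and X show the derived state '0' for II, supporting them as a clade.
III (derived state '0') is shared by Q and X — a synapomorphy uniting that clade.
IV (derived state '0') is unique to A (autapomorphy; uninformative for grouping).
Most parsimonious ingroup topology: ((T,P),((X,Q),A)).
The clade {A, Q, X} is supported by II: its derived state '0' occurs in exactly those taxa and in no other taxon (including the outgroup).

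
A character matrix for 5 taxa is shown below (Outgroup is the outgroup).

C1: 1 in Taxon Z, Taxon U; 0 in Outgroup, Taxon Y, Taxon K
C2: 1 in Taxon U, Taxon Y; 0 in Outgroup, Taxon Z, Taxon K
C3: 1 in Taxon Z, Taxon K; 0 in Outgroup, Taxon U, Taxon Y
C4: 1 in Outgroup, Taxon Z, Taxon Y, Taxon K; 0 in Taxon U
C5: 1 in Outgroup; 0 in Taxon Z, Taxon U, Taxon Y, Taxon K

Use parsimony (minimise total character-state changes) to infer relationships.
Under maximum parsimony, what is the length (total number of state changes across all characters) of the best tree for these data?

6

Character polarity is set by the outgroup: the derived state is whichever differs from the outgroup's state, so for C4, C5 the derived state is '0', and for the remaining characters it is '1'.
C1 (state '1') occurs in Taxon U and Taxon Z but conflicts with the nesting implied by the other characters — most parsimoniously interpreted as homoplasy.
C2: derived state '1' in Taxon U and Taxon Y only — synapomorphy for {Taxon U, Taxon Y}.
Only Taxon K and Taxon Z show the derived state '1' for C3, supporting them as a clade.
C4: derived state '0' in Taxon U only — an autapomorphy, so it tells us nothing about relationships among taxa.
C5 (derived state '0') is shared by all ingroup taxa — unites the whole ingroup.
Most parsimonious ingroup topology: ((Taxon Z,Taxon K),(Taxon U,Taxon Y)).
Changes per character on this tree: C1: 2; C2: 1; C3: 1; C4: 1; C5: 1.
Total = 6.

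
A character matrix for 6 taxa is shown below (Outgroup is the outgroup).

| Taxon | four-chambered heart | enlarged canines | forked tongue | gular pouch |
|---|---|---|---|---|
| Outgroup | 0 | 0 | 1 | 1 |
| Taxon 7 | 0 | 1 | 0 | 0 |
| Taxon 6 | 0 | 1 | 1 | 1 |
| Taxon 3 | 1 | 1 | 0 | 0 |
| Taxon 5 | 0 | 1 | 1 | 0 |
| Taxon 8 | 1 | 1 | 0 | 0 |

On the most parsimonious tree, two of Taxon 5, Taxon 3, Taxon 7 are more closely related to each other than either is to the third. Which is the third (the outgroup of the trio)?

Character polarity is set by the outgroup: the derived state is whichever differs from the outgroup's state, so for forked tongue, gular pouch the derived state is '0', and for the remaining characters it is '1'.
Only Taxon 3 and Taxon 8 show the derived state '1' for four-chambered heart, supporting them as a clade.
enlarged canines (derived state '1') is shared by all ingroup taxa — unites the whole ingroup.
Only Taxon 3, Taxon 7, and Taxon 8 show the derived state '0' for forked tongue, supporting them as a clade.
gular pouch (derived state '0') is shared by Taxon 3, Taxon 5, Taxon 7, and Taxon 8 — a synapomorphy uniting that clade.
Most parsimonious ingroup topology: (((Taxon 7,(Taxon 3,Taxon 8)),Taxon 5),Taxon 6).
Taxon 3 and Taxon 7 share a more recent common ancestor with each other than either does with Taxon 5, so Taxon 5 is the least closely related of the three.

Taxon 5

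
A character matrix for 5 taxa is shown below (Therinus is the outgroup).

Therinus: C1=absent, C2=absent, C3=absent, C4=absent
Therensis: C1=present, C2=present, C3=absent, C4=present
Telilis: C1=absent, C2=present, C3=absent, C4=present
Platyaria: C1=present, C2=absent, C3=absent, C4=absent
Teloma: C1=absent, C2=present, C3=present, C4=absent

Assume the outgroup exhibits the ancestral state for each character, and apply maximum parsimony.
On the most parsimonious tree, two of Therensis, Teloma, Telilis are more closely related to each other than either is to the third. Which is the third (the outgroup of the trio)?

The outgroup has state 'absent' for every character, so 'present' is the derived state throughout.
C1 (state 'present') occurs in Platyaria and Therensis but conflicts with the nesting implied by the other characters — most parsimoniously interpreted as homoplasy.
C2: derived state 'present' in Telilis, Teloma, and Therensis only — synapomorphy for {Telilis, Teloma, Therensis}.
C3: derived state 'present' in Teloma only — an autapomorphy, so it tells us nothing about relationships among taxa.
Only Telilis and Therensis show the derived state 'present' for C4, supporting them as a clade.
Most parsimonious ingroup topology: (((Therensis,Telilis),Teloma),Platyaria).
Therensis and Telilis share a more recent common ancestor with each other than either does with Teloma, so Teloma is the least closely related of the three.

Teloma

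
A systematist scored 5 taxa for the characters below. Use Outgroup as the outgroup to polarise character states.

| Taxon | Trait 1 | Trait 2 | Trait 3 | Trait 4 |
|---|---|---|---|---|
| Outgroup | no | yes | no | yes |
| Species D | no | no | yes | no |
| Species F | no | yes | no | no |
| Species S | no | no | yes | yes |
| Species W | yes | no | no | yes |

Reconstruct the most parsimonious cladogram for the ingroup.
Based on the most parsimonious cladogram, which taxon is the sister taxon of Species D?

Character polarity is set by the outgroup: the derived state is whichever differs from the outgroup's state, so for Trait 2, Trait 4 the derived state is 'no', and for the remaining characters it is 'yes'.
Trait 1: derived state 'yes' in Species W only — an autapomorphy, so it tells us nothing about relationships among taxa.
Only Species D, Species S, and Species W show the derived state 'no' for Trait 2, supporting them as a clade.
Only Species D and Species S show the derived state 'yes' for Trait 3, supporting them as a clade.
Trait 4 groups Species D and Species F, which is incompatible with the clades supported by the remaining characters; treating it as convergent (homoplasy) costs fewer steps than any alternative tree.
Most parsimonious ingroup topology: (((Species D,Species S),Species W),Species F).
Species D and Species S form a cherry on this tree, so they are sister taxa.

Species S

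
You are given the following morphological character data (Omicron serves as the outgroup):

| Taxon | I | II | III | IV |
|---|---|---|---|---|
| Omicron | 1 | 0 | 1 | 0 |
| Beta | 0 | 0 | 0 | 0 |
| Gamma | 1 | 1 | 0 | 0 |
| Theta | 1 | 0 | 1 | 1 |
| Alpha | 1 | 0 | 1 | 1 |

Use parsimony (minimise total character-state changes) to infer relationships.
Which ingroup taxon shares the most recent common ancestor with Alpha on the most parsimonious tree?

Theta

Character polarity is set by the outgroup: the derived state is whichever differs from the outgroup's state, so for I, III the derived state is '0', and for the remaining characters it is '1'.
I (derived state '0') is unique to Beta (autapomorphy; uninformative for grouping).
II (derived state '1') is unique to Gamma (autapomorphy; uninformative for grouping).
III: derived state '0' in Beta and Gamma only — synapomorphy for {Beta, Gamma}.
Only Alpha and Theta show the derived state '1' for IV, supporting them as a clade.
Most parsimonious ingroup topology: ((Beta,Gamma),(Theta,Alpha)).
Alpha and Theta form a cherry on this tree, so they are sister taxa.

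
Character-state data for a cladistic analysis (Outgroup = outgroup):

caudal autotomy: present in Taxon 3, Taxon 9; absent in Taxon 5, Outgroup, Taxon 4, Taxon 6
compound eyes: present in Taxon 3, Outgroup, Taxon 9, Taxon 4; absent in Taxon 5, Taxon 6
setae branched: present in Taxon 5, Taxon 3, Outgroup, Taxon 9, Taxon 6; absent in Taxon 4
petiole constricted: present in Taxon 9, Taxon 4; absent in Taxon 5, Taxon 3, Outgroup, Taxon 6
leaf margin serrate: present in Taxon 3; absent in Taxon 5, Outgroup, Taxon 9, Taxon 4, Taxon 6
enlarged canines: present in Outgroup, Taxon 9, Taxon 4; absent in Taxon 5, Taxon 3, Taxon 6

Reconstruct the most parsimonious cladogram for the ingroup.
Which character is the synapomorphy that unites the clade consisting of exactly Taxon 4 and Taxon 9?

Character polarity is set by the outgroup: the derived state is whichever differs from the outgroup's state, so for compound eyes, setae branched, enlarged canines the derived state is 'absent', and for the remaining characters it is 'present'.
caudal autotomy (state 'present') occurs in Taxon 3 and Taxon 9 but conflicts with the nesting implied by the other characters — most parsimoniously interpreted as homoplasy.
compound eyes: derived state 'absent' in Taxon 5 and Taxon 6 only — synapomorphy for {Taxon 5, Taxon 6}.
setae branched (derived state 'absent') is unique to Taxon 4 (autapomorphy; uninformative for grouping).
petiole constricted: derived state 'present' in Taxon 4 and Taxon 9 only — synapomorphy for {Taxon 4, Taxon 9}.
leaf margin serrate: derived state 'present' in Taxon 3 only — an autapomorphy, so it tells us nothing about relationships among taxa.
enlarged canines (derived state 'absent') is shared by Taxon 3, Taxon 5, and Taxon 6 — a synapomorphy uniting that clade.
Most parsimonious ingroup topology: (((Taxon 5,Taxon 6),Taxon 3),(Taxon 9,Taxon 4)).
The clade {Taxon 4, Taxon 9} is supported by petiole constricted: its derived state 'present' occurs in exactly those taxa and in no other taxon (including the outgroup).

petiole constricted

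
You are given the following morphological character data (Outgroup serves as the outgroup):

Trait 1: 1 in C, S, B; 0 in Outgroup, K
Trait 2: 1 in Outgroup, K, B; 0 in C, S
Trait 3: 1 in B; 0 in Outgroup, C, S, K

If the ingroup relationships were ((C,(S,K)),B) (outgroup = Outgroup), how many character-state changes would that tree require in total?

Map each character onto ((C,(S,K)),B) (rooted by Outgroup) and count the minimum state changes it requires (Fitch parsimony):
Trait 1: 2; Trait 2: 2; Trait 3: 1.
Total tree length = 5.

5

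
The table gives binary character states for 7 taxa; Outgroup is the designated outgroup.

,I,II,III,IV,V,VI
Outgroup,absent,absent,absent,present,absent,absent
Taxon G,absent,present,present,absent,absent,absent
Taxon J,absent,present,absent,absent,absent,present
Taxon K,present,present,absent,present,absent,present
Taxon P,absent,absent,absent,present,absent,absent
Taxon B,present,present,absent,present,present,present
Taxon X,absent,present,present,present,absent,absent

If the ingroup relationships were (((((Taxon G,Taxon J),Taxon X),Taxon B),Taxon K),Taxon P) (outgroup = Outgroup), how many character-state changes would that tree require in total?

10

Map each character onto (((((Taxon G,Taxon J),Taxon X),Taxon B),Taxon K),Taxon P) (rooted by Outgroup) and count the minimum state changes it requires (Fitch parsimony):
I: 2; II: 1; III: 2; IV: 1; V: 1; VI: 3.
Total tree length = 10.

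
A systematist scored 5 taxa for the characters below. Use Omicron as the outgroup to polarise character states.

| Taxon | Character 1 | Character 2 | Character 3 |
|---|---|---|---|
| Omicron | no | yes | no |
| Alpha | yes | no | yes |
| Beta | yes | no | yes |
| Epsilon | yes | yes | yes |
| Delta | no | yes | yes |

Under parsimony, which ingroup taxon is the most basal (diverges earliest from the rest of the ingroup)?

Delta

Character polarity is set by the outgroup: the derived state is whichever differs from the outgroup's state, so for Character 2 the derived state is 'no', and for the remaining characters it is 'yes'.
Character 1 (derived state 'yes') is shared by Alpha, Beta, and Epsilon — a synapomorphy uniting that clade.
Character 2: derived state 'no' in Alpha and Beta only — synapomorphy for {Alpha, Beta}.
Character 3 (derived state 'yes') is shared by all ingroup taxa — unites the whole ingroup.
Most parsimonious ingroup topology: (((Alpha,Beta),Epsilon),Delta).
Delta is sister to the clade containing all other ingroup taxa, so it is the earliest-diverging (most basal) ingroup lineage.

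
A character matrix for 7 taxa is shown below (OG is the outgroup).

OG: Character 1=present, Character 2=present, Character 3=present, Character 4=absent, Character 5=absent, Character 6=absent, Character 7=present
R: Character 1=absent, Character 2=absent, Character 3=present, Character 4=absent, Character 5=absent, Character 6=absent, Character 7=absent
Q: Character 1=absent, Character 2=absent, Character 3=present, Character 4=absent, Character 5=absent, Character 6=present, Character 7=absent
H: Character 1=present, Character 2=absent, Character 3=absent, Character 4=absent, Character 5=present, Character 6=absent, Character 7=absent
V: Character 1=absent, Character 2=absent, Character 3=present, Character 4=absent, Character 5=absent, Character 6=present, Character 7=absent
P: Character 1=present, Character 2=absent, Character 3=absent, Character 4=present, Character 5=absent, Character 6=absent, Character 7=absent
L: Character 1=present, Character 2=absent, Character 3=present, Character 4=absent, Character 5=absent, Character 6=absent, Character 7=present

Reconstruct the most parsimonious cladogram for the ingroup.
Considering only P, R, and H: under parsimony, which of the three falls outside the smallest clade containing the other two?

R

Character polarity is set by the outgroup: the derived state is whichever differs from the outgroup's state, so for Character 1, Character 2, Character 3, Character 7 the derived state is 'absent', and for the remaining characters it is 'present'.
Only Q, R, and V show the derived state 'absent' for Character 1, supporting them as a clade.
All ingroup taxa share the derived state 'absent' for Character 2; it defines the ingroup but does not resolve relationships within it.
Character 3 (derived state 'absent') is shared by H and P — a synapomorphy uniting that clade.
Character 4: derived state 'present' in P only — an autapomorphy, so it tells us nothing about relationships among taxa.
Character 5 (derived state 'present') is unique to H (autapomorphy; uninformative for grouping).
Character 6 (derived state 'present') is shared by Q and V — a synapomorphy uniting that clade.
Character 7: derived state 'absent' in H, P, Q, R, and V only — synapomorphy for {H, P, Q, R, V}.
Most parsimonious ingroup topology: (((R,(Q,V)),(H,P)),L).
P and H share a more recent common ancestor with each other than either does with R, so R is the least closely related of the three.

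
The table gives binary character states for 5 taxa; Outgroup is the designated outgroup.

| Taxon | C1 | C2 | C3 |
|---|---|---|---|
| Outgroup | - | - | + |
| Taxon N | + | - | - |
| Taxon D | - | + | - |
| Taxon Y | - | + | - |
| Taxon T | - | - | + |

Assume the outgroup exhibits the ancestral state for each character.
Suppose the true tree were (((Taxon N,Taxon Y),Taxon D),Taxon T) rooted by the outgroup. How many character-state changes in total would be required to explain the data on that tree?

4

Map each character onto (((Taxon N,Taxon Y),Taxon D),Taxon T) (rooted by Outgroup) and count the minimum state changes it requires (Fitch parsimony):
C1: 1; C2: 2; C3: 1.
Total tree length = 4.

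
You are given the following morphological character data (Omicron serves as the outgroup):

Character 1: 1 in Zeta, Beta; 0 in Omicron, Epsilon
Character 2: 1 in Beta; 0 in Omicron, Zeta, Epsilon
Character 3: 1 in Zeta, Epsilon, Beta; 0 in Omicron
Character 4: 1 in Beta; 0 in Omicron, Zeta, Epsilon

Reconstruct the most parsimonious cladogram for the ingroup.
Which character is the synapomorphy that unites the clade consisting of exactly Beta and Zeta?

Character 1

The outgroup has state '0' for every character, so '1' is the derived state throughout.
Character 1 (derived state '1') is shared by Beta and Zeta — a synapomorphy uniting that clade.
Character 2: derived state '1' in Beta only — an autapomorphy, so it tells us nothing about relationships among taxa.
Character 3 (derived state '1') is shared by all ingroup taxa — unites the whole ingroup.
Character 4: derived state '1' in Beta only — an autapomorphy, so it tells us nothing about relationships among taxa.
Most parsimonious ingroup topology: ((Zeta,Beta),Epsilon).
The clade {Beta, Zeta} is supported by Character 1: its derived state '1' occurs in exactly those taxa and in no other taxon (including the outgroup).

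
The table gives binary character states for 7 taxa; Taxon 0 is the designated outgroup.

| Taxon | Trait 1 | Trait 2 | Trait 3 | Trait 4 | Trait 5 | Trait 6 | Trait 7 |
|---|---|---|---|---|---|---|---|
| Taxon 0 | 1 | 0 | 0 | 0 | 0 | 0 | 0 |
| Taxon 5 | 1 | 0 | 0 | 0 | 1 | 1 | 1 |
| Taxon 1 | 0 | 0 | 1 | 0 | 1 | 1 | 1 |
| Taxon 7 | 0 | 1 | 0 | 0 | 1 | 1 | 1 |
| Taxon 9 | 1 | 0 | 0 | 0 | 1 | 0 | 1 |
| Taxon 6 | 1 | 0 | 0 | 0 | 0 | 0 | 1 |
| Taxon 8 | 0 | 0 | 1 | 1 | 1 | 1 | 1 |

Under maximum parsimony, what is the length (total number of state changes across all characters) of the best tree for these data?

7

Character polarity is set by the outgroup: the derived state is whichever differs from the outgroup's state, so for Trait 1 the derived state is '0', and for the remaining characters it is '1'.
Only Taxon 1, Taxon 7, and Taxon 8 show the derived state '0' for Trait 1, supporting them as a clade.
Trait 2: derived state '1' in Taxon 7 only — an autapomorphy, so it tells us nothing about relationships among taxa.
Trait 3: derived state '1' in Taxon 1 and Taxon 8 only — synapomorphy for {Taxon 1, Taxon 8}.
Trait 4: derived state '1' in Taxon 8 only — an autapomorphy, so it tells us nothing about relationships among taxa.
Trait 5: derived state '1' in Taxon 1, Taxon 5, Taxon 7, Taxon 8, and Taxon 9 only — synapomorphy for {Taxon 1, Taxon 5, Taxon 7, Taxon 8, Taxon 9}.
Only Taxon 1, Taxon 5, Taxon 7, and Taxon 8 show the derived state '1' for Trait 6, supporting them as a clade.
Trait 7 (derived state '1') is shared by all ingroup taxa — unites the whole ingroup.
Most parsimonious ingroup topology: (((Taxon 5,((Taxon 1,Taxon 8),Taxon 7)),Taxon 9),Taxon 6).
Changes per character on this tree: Trait 1: 1; Trait 2: 1; Trait 3: 1; Trait 4: 1; Trait 5: 1; Trait 6: 1; Trait 7: 1.
Total = 7.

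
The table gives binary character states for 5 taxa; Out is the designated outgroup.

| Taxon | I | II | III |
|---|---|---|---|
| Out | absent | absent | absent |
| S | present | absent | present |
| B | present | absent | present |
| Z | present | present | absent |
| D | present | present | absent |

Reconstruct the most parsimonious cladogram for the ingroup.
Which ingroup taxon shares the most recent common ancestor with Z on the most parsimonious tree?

D

The outgroup has state 'absent' for every character, so 'present' is the derived state throughout.
I (derived state 'present') is shared by all ingroup taxa — unites the whole ingroup.
II (derived state 'present') is shared by D and Z — a synapomorphy uniting that clade.
III (derived state 'present') is shared by B and S — a synapomorphy uniting that clade.
Most parsimonious ingroup topology: ((S,B),(Z,D)).
Z and D form a cherry on this tree, so they are sister taxa.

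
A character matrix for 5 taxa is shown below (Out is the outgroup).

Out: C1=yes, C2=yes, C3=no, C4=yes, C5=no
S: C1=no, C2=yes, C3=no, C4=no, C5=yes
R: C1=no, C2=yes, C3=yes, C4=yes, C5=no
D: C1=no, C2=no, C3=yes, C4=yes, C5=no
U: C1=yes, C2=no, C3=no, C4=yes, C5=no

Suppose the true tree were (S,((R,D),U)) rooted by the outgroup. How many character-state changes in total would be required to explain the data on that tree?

7

Map each character onto (S,((R,D),U)) (rooted by Out) and count the minimum state changes it requires (Fitch parsimony):
C1: 2; C2: 2; C3: 1; C4: 1; C5: 1.
Total tree length = 7.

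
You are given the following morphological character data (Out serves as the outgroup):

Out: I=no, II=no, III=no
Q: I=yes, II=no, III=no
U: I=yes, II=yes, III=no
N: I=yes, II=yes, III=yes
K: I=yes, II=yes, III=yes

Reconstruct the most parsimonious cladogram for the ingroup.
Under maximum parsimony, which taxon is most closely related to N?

K

The outgroup has state 'no' for every character, so 'yes' is the derived state throughout.
I (derived state 'yes') is shared by all ingroup taxa — unites the whole ingroup.
II (derived state 'yes') is shared by K, N, and U — a synapomorphy uniting that clade.
III: derived state 'yes' in K and N only — synapomorphy for {K, N}.
Most parsimonious ingroup topology: (Q,(U,(N,K))).
N and K form a cherry on this tree, so they are sister taxa.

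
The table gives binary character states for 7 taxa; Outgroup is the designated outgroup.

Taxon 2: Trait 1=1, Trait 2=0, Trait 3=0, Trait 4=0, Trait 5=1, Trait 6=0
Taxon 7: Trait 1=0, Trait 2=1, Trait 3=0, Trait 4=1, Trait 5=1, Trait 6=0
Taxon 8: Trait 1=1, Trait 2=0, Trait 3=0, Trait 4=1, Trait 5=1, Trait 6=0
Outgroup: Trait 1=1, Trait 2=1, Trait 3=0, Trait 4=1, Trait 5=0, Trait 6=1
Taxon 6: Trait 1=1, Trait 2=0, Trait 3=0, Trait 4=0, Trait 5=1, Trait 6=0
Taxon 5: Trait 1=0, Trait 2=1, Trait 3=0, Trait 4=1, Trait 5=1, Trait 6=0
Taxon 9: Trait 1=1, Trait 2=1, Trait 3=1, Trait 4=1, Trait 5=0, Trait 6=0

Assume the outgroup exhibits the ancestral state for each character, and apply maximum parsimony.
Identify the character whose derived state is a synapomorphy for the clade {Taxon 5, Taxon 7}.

Trait 1

Character polarity is set by the outgroup: the derived state is whichever differs from the outgroup's state, so for Trait 1, Trait 2, Trait 4, Trait 6 the derived state is '0', and for the remaining characters it is '1'.
Only Taxon 5 and Taxon 7 show the derived state '0' for Trait 1, supporting them as a clade.
Trait 2 (derived state '0') is shared by Taxon 2, Taxon 6, and Taxon 8 — a synapomorphy uniting that clade.
Trait 3 (derived state '1') is unique to Taxon 9 (autapomorphy; uninformative for grouping).
Trait 4 (derived state '0') is shared by Taxon 2 and Taxon 6 — a synapomorphy uniting that clade.
Trait 5 (derived state '1') is shared by Taxon 2, Taxon 5, Taxon 6, Taxon 7, and Taxon 8 — a synapomorphy uniting that clade.
All ingroup taxa share the derived state '0' for Trait 6; it defines the ingroup but does not resolve relationships within it.
Most parsimonious ingroup topology: (((Taxon 5,Taxon 7),((Taxon 6,Taxon 2),Taxon 8)),Taxon 9).
The clade {Taxon 5, Taxon 7} is supported by Trait 1: its derived state '0' occurs in exactly those taxa and in no other taxon (including the outgroup).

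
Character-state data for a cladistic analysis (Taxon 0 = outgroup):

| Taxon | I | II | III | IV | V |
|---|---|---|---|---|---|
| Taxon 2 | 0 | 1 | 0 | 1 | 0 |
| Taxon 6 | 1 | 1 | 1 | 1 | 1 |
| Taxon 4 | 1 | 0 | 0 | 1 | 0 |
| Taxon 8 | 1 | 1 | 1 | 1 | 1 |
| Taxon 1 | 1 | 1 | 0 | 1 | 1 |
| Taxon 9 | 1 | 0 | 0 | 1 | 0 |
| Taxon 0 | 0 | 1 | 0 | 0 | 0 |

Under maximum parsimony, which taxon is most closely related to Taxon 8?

Character polarity is set by the outgroup: the derived state is whichever differs from the outgroup's state, so for II the derived state is '0', and for the remaining characters it is '1'.
Only Taxon 1, Taxon 4, Taxon 6, Taxon 8, and Taxon 9 show the derived state '1' for I, supporting them as a clade.
II: derived state '0' in Taxon 4 and Taxon 9 only — synapomorphy for {Taxon 4, Taxon 9}.
III (derived state '1') is shared by Taxon 6 and Taxon 8 — a synapomorphy uniting that clade.
IV (derived state '1') is shared by all ingroup taxa — unites the whole ingroup.
Only Taxon 1, Taxon 6, and Taxon 8 show the derived state '1' for V, supporting them as a clade.
Most parsimonious ingroup topology: (Taxon 2,((Taxon 4,Taxon 9),(Taxon 1,(Taxon 8,Taxon 6)))).
Taxon 8 and Taxon 6 form a cherry on this tree, so they are sister taxa.

Taxon 6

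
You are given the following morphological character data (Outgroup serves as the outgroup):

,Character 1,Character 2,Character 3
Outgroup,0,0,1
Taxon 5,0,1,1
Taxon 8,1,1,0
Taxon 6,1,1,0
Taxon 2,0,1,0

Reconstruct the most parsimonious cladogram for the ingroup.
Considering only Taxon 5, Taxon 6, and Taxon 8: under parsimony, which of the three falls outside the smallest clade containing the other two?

Taxon 5

Character polarity is set by the outgroup: the derived state is whichever differs from the outgroup's state, so for Character 3 the derived state is '0', and for the remaining characters it is '1'.
Character 1 (derived state '1') is shared by Taxon 6 and Taxon 8 — a synapomorphy uniting that clade.
Character 2 (derived state '1') is shared by all ingroup taxa — unites the whole ingroup.
Character 3 (derived state '0') is shared by Taxon 2, Taxon 6, and Taxon 8 — a synapomorphy uniting that clade.
Most parsimonious ingroup topology: (Taxon 5,((Taxon 8,Taxon 6),Taxon 2)).
Taxon 8 and Taxon 6 share a more recent common ancestor with each other than either does with Taxon 5, so Taxon 5 is the least closely related of the three.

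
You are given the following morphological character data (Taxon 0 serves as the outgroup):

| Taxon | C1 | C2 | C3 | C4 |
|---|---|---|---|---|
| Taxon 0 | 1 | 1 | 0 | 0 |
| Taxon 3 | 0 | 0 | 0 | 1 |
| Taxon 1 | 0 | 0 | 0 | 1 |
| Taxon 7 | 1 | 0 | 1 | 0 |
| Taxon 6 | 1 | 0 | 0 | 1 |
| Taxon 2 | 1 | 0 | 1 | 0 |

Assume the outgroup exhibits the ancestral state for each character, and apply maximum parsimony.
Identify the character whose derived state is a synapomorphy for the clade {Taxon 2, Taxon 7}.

C3

Character polarity is set by the outgroup: the derived state is whichever differs from the outgroup's state, so for C1, C2 the derived state is '0', and for the remaining characters it is '1'.
Only Taxon 1 and Taxon 3 show the derived state '0' for C1, supporting them as a clade.
C2 (derived state '0') is shared by all ingroup taxa — unites the whole ingroup.
C3 (derived state '1') is shared by Taxon 2 and Taxon 7 — a synapomorphy uniting that clade.
Only Taxon 1, Taxon 3, and Taxon 6 show the derived state '1' for C4, supporting them as a clade.
Most parsimonious ingroup topology: (((Taxon 3,Taxon 1),Taxon 6),(Taxon 7,Taxon 2)).
The clade {Taxon 2, Taxon 7} is supported by C3: its derived state '1' occurs in exactly those taxa and in no other taxon (including the outgroup).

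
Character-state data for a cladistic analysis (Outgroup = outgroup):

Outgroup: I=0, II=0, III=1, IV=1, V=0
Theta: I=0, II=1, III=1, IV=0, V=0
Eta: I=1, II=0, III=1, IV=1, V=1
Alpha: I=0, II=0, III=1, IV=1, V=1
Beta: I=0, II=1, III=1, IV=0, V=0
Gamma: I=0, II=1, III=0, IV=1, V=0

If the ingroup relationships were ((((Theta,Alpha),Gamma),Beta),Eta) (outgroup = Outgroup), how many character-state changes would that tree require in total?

8

Map each character onto ((((Theta,Alpha),Gamma),Beta),Eta) (rooted by Outgroup) and count the minimum state changes it requires (Fitch parsimony):
I: 1; II: 2; III: 1; IV: 2; V: 2.
Total tree length = 8.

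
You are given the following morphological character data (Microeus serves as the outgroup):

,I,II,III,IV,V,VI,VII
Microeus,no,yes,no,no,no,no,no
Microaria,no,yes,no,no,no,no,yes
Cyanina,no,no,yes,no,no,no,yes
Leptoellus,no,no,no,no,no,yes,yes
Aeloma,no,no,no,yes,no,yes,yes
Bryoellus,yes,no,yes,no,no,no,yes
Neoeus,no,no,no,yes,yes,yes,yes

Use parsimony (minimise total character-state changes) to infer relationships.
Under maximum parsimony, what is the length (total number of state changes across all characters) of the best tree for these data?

Character polarity is set by the outgroup: the derived state is whichever differs from the outgroup's state, so for II the derived state is 'no', and for the remaining characters it is 'yes'.
I: derived state 'yes' in Bryoellus only — an autapomorphy, so it tells us nothing about relationships among taxa.
II (derived state 'no') is shared by Aeloma, Bryoellus, Cyanina, Leptoellus, and Neoeus — a synapomorphy uniting that clade.
III (derived state 'yes') is shared by Bryoellus and Cyanina — a synapomorphy uniting that clade.
Only Aeloma and Neoeus show the derived state 'yes' for IV, supporting them as a clade.
V (derived state 'yes') is unique to Neoeus (autapomorphy; uninformative for grouping).
VI: derived state 'yes' in Aeloma, Leptoellus, and Neoeus only — synapomorphy for {Aeloma, Leptoellus, Neoeus}.
VII (derived state 'yes') is shared by all ingroup taxa — unites the whole ingroup.
Most parsimonious ingroup topology: (Microaria,((Cyanina,Bryoellus),(Leptoellus,(Aeloma,Neoeus)))).
Changes per character on this tree: I: 1; II: 1; III: 1; IV: 1; V: 1; VI: 1; VII: 1.
Total = 7.

7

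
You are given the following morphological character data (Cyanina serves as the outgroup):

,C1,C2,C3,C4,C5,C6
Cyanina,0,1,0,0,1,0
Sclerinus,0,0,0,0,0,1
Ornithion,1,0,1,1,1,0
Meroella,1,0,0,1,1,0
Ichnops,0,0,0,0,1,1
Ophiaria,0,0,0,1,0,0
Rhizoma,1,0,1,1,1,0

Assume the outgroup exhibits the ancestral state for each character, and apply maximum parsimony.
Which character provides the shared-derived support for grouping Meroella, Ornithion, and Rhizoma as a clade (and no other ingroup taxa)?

C1

Character polarity is set by the outgroup: the derived state is whichever differs from the outgroup's state, so for C2, C5 the derived state is '0', and for the remaining characters it is '1'.
C1: derived state '1' in Meroella, Ornithion, and Rhizoma only — synapomorphy for {Meroella, Ornithion, Rhizoma}.
All ingroup taxa share the derived state '0' for C2; it defines the ingroup but does not resolve relationships within it.
Only Ornithion and Rhizoma show the derived state '1' for C3, supporting them as a clade.
C4: derived state '1' in Meroella, Ophiaria, Ornithion, and Rhizoma only — synapomorphy for {Meroella, Ophiaria, Ornithion, Rhizoma}.
C5 (state '0') occurs in Ophiaria and Sclerinus but conflicts with the nesting implied by the other characters — most parsimoniously interpreted as homoplasy.
Only Ichnops and Sclerinus show the derived state '1' for C6, supporting them as a clade.
Most parsimonious ingroup topology: ((Sclerinus,Ichnops),(((Ornithion,Rhizoma),Meroella),Ophiaria)).
The clade {Meroella, Ornithion, Rhizoma} is supported by C1: its derived state '1' occurs in exactly those taxa and in no other taxon (including the outgroup).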